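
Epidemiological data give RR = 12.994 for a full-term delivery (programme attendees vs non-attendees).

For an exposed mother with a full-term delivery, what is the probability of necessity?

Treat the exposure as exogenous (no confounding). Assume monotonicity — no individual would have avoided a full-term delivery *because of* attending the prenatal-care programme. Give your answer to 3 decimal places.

PN ≈ 0.923

Under exogeneity and monotonicity, PN = (RR − 1) / RR = 1 − 1/RR.
PN = (12.994 − 1) / 12.994 = 11.99 / 12.994 ≈ 0.9230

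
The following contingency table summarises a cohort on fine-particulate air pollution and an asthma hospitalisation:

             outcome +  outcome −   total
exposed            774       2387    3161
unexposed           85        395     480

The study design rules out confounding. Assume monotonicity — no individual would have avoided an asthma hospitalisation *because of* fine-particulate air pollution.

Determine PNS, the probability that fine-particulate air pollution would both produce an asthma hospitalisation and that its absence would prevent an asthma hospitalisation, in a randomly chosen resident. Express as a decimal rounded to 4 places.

p₁ = P(outcome | exposed) = 774/3161 = 0.24486
p₀ = P(outcome | unexposed) = 85/480 = 0.17708
Under exogeneity and monotonicity, PNS = p₁ − p₀.
PNS = 0.24486 − 0.17708 = 0.067776

PNS ≈ 0.0678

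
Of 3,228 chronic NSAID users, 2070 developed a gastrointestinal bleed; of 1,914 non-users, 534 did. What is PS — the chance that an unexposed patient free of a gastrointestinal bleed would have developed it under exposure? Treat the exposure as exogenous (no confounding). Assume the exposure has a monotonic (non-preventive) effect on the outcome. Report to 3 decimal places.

PS ≈ 0.502

p₁ = P(outcome | exposed) = 2070/3228 = 0.64126
p₀ = P(outcome | unexposed) = 534/1914 = 0.279
Under exogeneity and monotonicity, PS = (p₁ − p₀) / (1 − p₀).
PS = (0.64126 − 0.279) / (1 − 0.279) = 0.36227 / 0.721 ≈ 0.5024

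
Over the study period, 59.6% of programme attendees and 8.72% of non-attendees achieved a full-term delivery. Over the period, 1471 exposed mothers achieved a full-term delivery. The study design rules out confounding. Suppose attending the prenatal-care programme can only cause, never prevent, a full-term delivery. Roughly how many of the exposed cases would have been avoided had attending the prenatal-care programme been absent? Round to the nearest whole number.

about 1256 cases

p₁ = 0.596, p₀ = 0.0872.
PN = (p₁ − p₀)/p₁ = (0.596 − 0.0872) / 0.596 ≈ 0.85369.
Attributable cases ≈ PN × (exposed cases) = 0.85369 × 1471 ≈ 1255.78.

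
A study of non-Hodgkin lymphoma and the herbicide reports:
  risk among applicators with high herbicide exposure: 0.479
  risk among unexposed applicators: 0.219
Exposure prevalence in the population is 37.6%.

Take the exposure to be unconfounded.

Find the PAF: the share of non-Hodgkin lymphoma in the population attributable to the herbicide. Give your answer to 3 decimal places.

Let p₁ = 0.479, p₀ = 0.219.
Overall risk P(Y=1) = π·p₁ + (1−π)·p₀ = 0.376×0.479 + 0.624×0.219 = 0.31676.
Under exogeneity, PAF = [P(Y=1) − p₀] / P(Y=1).
PAF = (0.31676 − 0.219) / 0.31676 ≈ 0.3086

PAF ≈ 0.309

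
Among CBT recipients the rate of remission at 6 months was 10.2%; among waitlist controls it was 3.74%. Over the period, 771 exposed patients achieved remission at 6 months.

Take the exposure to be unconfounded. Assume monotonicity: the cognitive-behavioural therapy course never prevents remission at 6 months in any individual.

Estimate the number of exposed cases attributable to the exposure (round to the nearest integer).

about 488 cases

p₁ = 0.102, p₀ = 0.0374.
PN = (p₁ − p₀)/p₁ = (0.102 − 0.0374) / 0.102 ≈ 0.63333.
Attributable cases ≈ PN × (exposed cases) = 0.63333 × 771 ≈ 488.30.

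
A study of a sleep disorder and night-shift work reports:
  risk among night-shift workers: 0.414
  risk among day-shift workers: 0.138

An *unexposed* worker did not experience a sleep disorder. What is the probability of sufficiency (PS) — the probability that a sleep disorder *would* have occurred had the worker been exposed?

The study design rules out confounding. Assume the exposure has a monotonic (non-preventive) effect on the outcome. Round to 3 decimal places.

Let p₁ = 0.414, p₀ = 0.138.
Under exogeneity and monotonicity, PS = (p₁ − p₀) / (1 − p₀).
PS = (0.414 − 0.138) / (1 − 0.138) = 0.276 / 0.862 ≈ 0.3202

PS ≈ 0.320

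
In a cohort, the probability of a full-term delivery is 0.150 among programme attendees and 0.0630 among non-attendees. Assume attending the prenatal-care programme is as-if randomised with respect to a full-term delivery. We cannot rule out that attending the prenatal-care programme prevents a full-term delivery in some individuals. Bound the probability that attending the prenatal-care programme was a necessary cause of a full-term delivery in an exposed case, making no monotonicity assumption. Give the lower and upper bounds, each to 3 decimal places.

0.580 ≤ PN ≤ 1.000

Let p₁ = 0.15, p₀ = 0.063.
Under exogeneity alone the bounds on PN are max{0,(p₁−p₀)/p₁} ≤ PN ≤ min{1,(1−p₀)/p₁}.
  lower = (p₁ − p₀)/p₁ = 0.087 / 0.15 ≈ 0.5800
  upper = min{1, (1 − p₀)/p₁} = 0.937 / 0.15 ≈ 6.2467 → capped at 1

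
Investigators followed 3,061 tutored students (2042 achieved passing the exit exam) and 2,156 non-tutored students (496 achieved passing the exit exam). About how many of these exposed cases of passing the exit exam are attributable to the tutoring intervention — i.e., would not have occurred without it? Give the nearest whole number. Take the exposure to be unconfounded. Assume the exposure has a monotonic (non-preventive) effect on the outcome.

about 1338 cases

p₁ = P(outcome | exposed) = 2042/3061 = 0.6671
p₀ = P(outcome | unexposed) = 496/2156 = 0.23006
PN = (p₁ − p₀)/p₁ = (0.6671 − 0.23006) / 0.6671 ≈ 0.65514.
Attributable cases ≈ PN × (exposed cases) = 0.65514 × 2042 ≈ 1337.80.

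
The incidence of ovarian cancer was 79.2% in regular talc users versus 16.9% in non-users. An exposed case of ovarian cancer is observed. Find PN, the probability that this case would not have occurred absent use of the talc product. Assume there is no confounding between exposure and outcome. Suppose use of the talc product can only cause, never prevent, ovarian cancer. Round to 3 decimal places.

p₁ = 0.792, p₀ = 0.169.
Under exogeneity and monotonicity, PN = (p₁ − p₀) / p₁.
PN = (0.792 − 0.169) / 0.792 = 0.623 / 0.792 ≈ 0.7866

PN ≈ 0.787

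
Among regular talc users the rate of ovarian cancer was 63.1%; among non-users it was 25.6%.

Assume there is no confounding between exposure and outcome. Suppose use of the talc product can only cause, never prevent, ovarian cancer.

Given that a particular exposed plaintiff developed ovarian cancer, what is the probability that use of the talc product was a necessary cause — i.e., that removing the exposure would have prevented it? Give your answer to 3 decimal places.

p₁ = 0.631, p₀ = 0.256.
Under exogeneity and monotonicity, PN = (p₁ − p₀) / p₁.
PN = (0.631 − 0.256) / 0.631 = 0.375 / 0.631 ≈ 0.5943

PN ≈ 0.594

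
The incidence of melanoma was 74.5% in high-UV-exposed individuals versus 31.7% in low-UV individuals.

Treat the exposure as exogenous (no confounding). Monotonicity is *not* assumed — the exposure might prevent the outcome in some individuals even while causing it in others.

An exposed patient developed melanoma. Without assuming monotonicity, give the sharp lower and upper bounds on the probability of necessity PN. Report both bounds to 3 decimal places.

p₁ = 0.745, p₀ = 0.317.
Under exogeneity alone the bounds on PN are max{0,(p₁−p₀)/p₁} ≤ PN ≤ min{1,(1−p₀)/p₁}.
  lower = (p₁ − p₀)/p₁ = 0.428 / 0.745 ≈ 0.5745
  upper = min{1, (1 − p₀)/p₁} = 0.683 / 0.745 ≈ 0.9168

0.574 ≤ PN ≤ 0.917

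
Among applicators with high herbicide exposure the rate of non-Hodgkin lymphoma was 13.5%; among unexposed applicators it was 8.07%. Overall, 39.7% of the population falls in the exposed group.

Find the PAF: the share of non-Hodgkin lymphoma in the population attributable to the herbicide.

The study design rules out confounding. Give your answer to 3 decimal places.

p₁ = 0.135, p₀ = 0.0807.
Overall risk P(Y=1) = π·p₁ + (1−π)·p₀ = 0.397×0.135 + 0.603×0.0807 = 0.10226.
Under exogeneity, PAF = [P(Y=1) − p₀] / P(Y=1).
PAF = (0.10226 − 0.0807) / 0.10226 ≈ 0.2108

PAF ≈ 0.211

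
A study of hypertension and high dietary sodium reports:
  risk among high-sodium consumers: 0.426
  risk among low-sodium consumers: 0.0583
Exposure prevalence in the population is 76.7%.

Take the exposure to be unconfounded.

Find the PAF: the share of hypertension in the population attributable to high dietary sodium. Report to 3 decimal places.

PAF ≈ 0.829

Let p₁ = 0.426, p₀ = 0.0583.
Overall risk P(Y=1) = π·p₁ + (1−π)·p₀ = 0.767×0.426 + 0.233×0.0583 = 0.34033.
Under exogeneity, PAF = [P(Y=1) − p₀] / P(Y=1).
PAF = (0.34033 − 0.0583) / 0.34033 ≈ 0.8287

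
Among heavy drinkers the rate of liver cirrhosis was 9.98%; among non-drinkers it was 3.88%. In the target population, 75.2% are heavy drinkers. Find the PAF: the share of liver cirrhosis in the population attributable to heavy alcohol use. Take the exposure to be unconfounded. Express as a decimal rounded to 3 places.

p₁ = 0.0998, p₀ = 0.0388.
Overall risk P(Y=1) = π·p₁ + (1−π)·p₀ = 0.752×0.0998 + 0.248×0.0388 = 0.084672.
Under exogeneity, PAF = [P(Y=1) − p₀] / P(Y=1).
PAF = (0.084672 − 0.0388) / 0.084672 ≈ 0.5418

PAF ≈ 0.542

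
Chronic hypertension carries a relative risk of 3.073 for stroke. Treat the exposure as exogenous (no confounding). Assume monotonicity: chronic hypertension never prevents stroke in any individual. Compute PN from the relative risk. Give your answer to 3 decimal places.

Under exogeneity and monotonicity, PN = (RR − 1) / RR = 1 − 1/RR.
PN = (3.073 − 1) / 3.073 = 2.073 / 3.073 ≈ 0.6746

PN ≈ 0.675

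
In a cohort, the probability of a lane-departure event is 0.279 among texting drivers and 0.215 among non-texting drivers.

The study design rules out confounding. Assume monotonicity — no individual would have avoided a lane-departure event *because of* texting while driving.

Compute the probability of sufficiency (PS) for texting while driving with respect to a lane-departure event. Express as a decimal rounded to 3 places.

PS ≈ 0.082

Let p₁ = 0.279, p₀ = 0.215.
Under exogeneity and monotonicity, PS = (p₁ − p₀) / (1 − p₀).
PS = (0.279 − 0.215) / (1 − 0.215) = 0.064 / 0.785 ≈ 0.0815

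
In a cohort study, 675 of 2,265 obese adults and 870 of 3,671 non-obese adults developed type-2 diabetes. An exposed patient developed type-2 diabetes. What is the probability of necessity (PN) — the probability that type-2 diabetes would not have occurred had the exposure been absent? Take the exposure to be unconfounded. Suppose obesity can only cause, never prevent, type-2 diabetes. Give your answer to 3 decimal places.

p₁ = P(outcome | exposed) = 675/2265 = 0.29801
p₀ = P(outcome | unexposed) = 870/3671 = 0.23699
Under exogeneity and monotonicity, PN = (p₁ − p₀) / p₁.
PN = (0.29801 − 0.23699) / 0.29801 = 0.061021 / 0.29801 ≈ 0.2048

PN ≈ 0.205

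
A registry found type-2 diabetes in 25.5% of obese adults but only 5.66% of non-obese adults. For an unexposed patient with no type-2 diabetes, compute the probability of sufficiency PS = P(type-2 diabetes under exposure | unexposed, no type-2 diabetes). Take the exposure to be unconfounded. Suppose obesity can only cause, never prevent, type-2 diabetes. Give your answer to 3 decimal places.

PS ≈ 0.210

p₁ = 0.255, p₀ = 0.0566.
Under exogeneity and monotonicity, PS = (p₁ − p₀) / (1 − p₀).
PS = (0.255 − 0.0566) / (1 − 0.0566) = 0.1984 / 0.9434 ≈ 0.2103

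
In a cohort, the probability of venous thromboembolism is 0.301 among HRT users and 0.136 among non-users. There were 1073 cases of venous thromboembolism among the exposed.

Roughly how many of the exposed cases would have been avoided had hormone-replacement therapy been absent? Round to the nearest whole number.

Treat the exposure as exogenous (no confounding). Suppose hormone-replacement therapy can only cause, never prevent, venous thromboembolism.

about 588 cases

Let p₁ = 0.301, p₀ = 0.136.
PN = (p₁ − p₀)/p₁ = (0.301 − 0.136) / 0.301 ≈ 0.54817.
Attributable cases ≈ PN × (exposed cases) = 0.54817 × 1073 ≈ 588.19.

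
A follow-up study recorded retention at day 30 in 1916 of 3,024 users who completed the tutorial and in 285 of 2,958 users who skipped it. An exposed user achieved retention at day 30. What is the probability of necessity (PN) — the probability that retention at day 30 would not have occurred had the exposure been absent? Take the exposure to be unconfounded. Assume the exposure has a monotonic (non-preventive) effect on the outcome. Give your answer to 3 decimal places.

p₁ = P(outcome | exposed) = 1916/3024 = 0.6336
p₀ = P(outcome | unexposed) = 285/2958 = 0.096349
Under exogeneity and monotonicity, PN = (p₁ − p₀) / p₁.
PN = (0.6336 − 0.096349) / 0.6336 = 0.53725 / 0.6336 ≈ 0.8479

PN ≈ 0.848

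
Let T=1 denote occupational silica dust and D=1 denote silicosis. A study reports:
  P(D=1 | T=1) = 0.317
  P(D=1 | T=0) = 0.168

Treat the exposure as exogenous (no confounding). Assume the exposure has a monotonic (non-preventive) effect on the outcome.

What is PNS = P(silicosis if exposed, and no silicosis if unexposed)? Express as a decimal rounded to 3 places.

PNS ≈ 0.149

Let p₁ = 0.317, p₀ = 0.168.
Under exogeneity and monotonicity, PNS = p₁ − p₀.
PNS = 0.317 − 0.168 = 0.149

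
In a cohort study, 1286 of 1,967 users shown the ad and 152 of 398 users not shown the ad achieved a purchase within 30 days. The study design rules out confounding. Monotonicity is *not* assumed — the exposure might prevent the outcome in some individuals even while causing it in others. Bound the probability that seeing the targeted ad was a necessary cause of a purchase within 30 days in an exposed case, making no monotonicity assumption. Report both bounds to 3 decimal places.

p₁ = P(outcome | exposed) = 1286/1967 = 0.65379
p₀ = P(outcome | unexposed) = 152/398 = 0.38191
Under exogeneity alone the bounds on PN are max{0,(p₁−p₀)/p₁} ≤ PN ≤ min{1,(1−p₀)/p₁}.
  lower = (p₁ − p₀)/p₁ = 0.27188 / 0.65379 ≈ 0.4159
  upper = min{1, (1 − p₀)/p₁} = 0.61809 / 0.65379 ≈ 0.9454

0.416 ≤ PN ≤ 0.945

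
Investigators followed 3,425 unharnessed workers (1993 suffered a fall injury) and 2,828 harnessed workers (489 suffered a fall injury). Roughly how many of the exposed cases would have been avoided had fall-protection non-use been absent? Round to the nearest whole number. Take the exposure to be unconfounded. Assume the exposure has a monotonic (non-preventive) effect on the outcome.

about 1401 cases

p₁ = P(outcome | exposed) = 1993/3425 = 0.5819
p₀ = P(outcome | unexposed) = 489/2828 = 0.17291
PN = (p₁ − p₀)/p₁ = (0.5819 − 0.17291) / 0.5819 ≈ 0.70285.
Attributable cases ≈ PN × (exposed cases) = 0.70285 × 1993 ≈ 1400.77.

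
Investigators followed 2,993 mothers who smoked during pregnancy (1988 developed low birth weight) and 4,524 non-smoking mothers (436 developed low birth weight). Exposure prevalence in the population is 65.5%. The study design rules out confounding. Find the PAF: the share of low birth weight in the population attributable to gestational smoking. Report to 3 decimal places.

p₁ = P(outcome | exposed) = 1988/2993 = 0.66422
p₀ = P(outcome | unexposed) = 436/4524 = 0.096375
Overall risk P(Y=1) = π·p₁ + (1−π)·p₀ = 0.655×0.66422 + 0.345×0.096375 = 0.46831.
Under exogeneity, PAF = [P(Y=1) − p₀] / P(Y=1).
PAF = (0.46831 − 0.096375) / 0.46831 ≈ 0.7942

PAF ≈ 0.794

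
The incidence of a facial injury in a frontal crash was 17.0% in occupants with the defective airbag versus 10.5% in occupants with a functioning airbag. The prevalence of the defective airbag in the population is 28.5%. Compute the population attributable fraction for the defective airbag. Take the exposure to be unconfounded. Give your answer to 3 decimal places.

PAF ≈ 0.150

p₁ = 0.17, p₀ = 0.105.
Overall risk P(Y=1) = π·p₁ + (1−π)·p₀ = 0.285×0.17 + 0.715×0.105 = 0.12352.
Under exogeneity, PAF = [P(Y=1) − p₀] / P(Y=1).
PAF = (0.12352 − 0.105) / 0.12352 ≈ 0.1500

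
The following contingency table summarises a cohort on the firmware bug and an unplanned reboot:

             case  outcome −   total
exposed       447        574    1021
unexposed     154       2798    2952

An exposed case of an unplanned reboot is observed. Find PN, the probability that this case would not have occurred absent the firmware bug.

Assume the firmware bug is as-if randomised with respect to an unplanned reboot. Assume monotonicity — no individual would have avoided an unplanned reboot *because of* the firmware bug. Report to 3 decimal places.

PN ≈ 0.881

p₁ = P(outcome | exposed) = 447/1021 = 0.43781
p₀ = P(outcome | unexposed) = 154/2952 = 0.052168
Under exogeneity and monotonicity, PN = (p₁ − p₀)/p₁.
PN = (0.43781 − 0.052168) / 0.43781 ≈ 0.8808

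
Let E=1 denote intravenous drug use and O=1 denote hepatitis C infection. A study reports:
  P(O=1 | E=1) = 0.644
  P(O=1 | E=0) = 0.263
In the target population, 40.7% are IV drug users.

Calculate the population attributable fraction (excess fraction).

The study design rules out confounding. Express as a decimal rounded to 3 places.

PAF ≈ 0.371

Let p₁ = 0.644, p₀ = 0.263.
Overall risk P(Y=1) = π·p₁ + (1−π)·p₀ = 0.407×0.644 + 0.593×0.263 = 0.41807.
Under exogeneity, PAF = [P(Y=1) − p₀] / P(Y=1).
PAF = (0.41807 − 0.263) / 0.41807 ≈ 0.3709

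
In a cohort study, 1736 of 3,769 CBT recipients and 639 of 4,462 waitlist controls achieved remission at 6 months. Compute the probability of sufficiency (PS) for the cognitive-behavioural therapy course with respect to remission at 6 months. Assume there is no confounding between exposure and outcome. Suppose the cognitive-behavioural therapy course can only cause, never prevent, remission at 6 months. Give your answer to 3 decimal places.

PS ≈ 0.370

p₁ = P(outcome | exposed) = 1736/3769 = 0.4606
p₀ = P(outcome | unexposed) = 639/4462 = 0.14321
Under exogeneity and monotonicity, PS = (p₁ − p₀) / (1 − p₀).
PS = (0.4606 − 0.14321) / (1 − 0.14321) = 0.31739 / 0.85679 ≈ 0.3704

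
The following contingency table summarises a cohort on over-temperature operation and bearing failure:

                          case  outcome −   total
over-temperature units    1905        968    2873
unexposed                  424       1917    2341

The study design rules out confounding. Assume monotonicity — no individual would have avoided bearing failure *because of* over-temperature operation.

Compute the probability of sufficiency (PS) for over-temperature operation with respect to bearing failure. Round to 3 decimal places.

PS ≈ 0.589

p₁ = P(outcome | exposed) = 1905/2873 = 0.66307
p₀ = P(outcome | unexposed) = 424/2341 = 0.18112
Under exogeneity and monotonicity, PS = (p₁ − p₀)/(1 − p₀).
PS = (0.66307 − 0.18112) / 0.81888 ≈ 0.5885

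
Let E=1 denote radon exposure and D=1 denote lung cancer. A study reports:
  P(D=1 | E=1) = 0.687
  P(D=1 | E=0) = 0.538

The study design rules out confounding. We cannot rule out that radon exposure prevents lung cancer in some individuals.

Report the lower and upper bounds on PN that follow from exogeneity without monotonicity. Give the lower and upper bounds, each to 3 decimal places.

0.217 ≤ PN ≤ 0.672

Let p₁ = 0.687, p₀ = 0.538.
Under exogeneity alone the bounds on PN are max{0,(p₁−p₀)/p₁} ≤ PN ≤ min{1,(1−p₀)/p₁}.
  lower = (p₁ − p₀)/p₁ = 0.149 / 0.687 ≈ 0.2169
  upper = min{1, (1 − p₀)/p₁} = 0.462 / 0.687 ≈ 0.6725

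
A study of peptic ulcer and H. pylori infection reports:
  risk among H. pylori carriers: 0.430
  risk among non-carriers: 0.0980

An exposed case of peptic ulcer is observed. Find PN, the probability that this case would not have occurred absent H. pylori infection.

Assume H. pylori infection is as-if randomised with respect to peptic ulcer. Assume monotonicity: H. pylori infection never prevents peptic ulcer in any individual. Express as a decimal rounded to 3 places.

PN ≈ 0.772

Let p₁ = 0.43, p₀ = 0.098.
Under exogeneity and monotonicity, PN = (p₁ − p₀) / p₁.
PN = (0.43 − 0.098) / 0.43 = 0.332 / 0.43 ≈ 0.7721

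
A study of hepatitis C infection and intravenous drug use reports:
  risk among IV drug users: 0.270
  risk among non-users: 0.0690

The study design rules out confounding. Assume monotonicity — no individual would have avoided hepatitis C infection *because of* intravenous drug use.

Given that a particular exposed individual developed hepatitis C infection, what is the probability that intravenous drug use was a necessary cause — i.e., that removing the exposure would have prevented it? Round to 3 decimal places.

Let p₁ = 0.27, p₀ = 0.069.
Under exogeneity and monotonicity, PN = (p₁ − p₀) / p₁.
PN = (0.27 − 0.069) / 0.27 = 0.201 / 0.27 ≈ 0.7444

PN ≈ 0.744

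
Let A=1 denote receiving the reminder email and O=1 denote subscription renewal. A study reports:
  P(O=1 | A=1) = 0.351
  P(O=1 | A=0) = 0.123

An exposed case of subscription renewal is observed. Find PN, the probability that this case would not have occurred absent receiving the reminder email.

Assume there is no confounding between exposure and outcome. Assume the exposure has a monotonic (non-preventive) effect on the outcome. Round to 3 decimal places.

Let p₁ = 0.351, p₀ = 0.123.
Under exogeneity and monotonicity, PN = (p₁ − p₀) / p₁.
PN = (0.351 − 0.123) / 0.351 = 0.228 / 0.351 ≈ 0.6496

PN ≈ 0.650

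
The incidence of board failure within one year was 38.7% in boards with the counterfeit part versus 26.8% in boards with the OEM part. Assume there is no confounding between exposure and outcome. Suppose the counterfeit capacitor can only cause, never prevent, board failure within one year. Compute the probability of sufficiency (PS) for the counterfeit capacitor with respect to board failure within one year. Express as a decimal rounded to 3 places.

PS ≈ 0.163

p₁ = 0.387, p₀ = 0.268.
Under exogeneity and monotonicity, PS = (p₁ − p₀) / (1 − p₀).
PS = (0.387 − 0.268) / (1 − 0.268) = 0.119 / 0.732 ≈ 0.1626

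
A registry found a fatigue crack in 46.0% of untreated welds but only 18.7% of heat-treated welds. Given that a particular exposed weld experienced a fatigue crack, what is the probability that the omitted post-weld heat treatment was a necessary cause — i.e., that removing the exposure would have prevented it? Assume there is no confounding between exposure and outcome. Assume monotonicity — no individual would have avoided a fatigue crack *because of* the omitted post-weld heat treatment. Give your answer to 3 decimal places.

p₁ = 0.46, p₀ = 0.187.
Under exogeneity and monotonicity, PN = (p₁ − p₀) / p₁.
PN = (0.46 − 0.187) / 0.46 = 0.273 / 0.46 ≈ 0.5935

PN ≈ 0.593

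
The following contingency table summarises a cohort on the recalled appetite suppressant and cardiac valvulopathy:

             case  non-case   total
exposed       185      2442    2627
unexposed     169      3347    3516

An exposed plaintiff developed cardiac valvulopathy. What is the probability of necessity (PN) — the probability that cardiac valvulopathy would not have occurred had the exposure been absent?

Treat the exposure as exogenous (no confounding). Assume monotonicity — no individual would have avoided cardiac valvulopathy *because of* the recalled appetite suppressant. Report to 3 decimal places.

p₁ = P(outcome | exposed) = 185/2627 = 0.070423
p₀ = P(outcome | unexposed) = 169/3516 = 0.048066
Under exogeneity and monotonicity, PN = (p₁ − p₀) / p₁.
PN = (0.070423 − 0.048066) / 0.070423 = 0.022357 / 0.070423 ≈ 0.3175

PN ≈ 0.317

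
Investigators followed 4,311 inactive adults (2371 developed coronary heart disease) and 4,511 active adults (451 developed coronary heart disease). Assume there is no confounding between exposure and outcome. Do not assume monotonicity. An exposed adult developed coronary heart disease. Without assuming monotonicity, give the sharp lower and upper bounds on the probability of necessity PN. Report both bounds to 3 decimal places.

0.818 ≤ PN ≤ 1.000

p₁ = P(outcome | exposed) = 2371/4311 = 0.54999
p₀ = P(outcome | unexposed) = 451/4511 = 0.099978
Under exogeneity alone the bounds on PN are max{0,(p₁−p₀)/p₁} ≤ PN ≤ min{1,(1−p₀)/p₁}.
  lower = (p₁ − p₀)/p₁ = 0.45001 / 0.54999 ≈ 0.8182
  upper = min{1, (1 − p₀)/p₁} = 0.90002 / 0.54999 ≈ 1.6364 → capped at 1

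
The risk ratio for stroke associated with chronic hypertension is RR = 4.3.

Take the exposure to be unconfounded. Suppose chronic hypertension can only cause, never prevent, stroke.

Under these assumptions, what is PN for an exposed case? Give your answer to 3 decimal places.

Under exogeneity and monotonicity, PN = (RR − 1) / RR = 1 − 1/RR.
PN = (4.3 − 1) / 4.3 = 3.3 / 4.3 ≈ 0.7674

PN ≈ 0.767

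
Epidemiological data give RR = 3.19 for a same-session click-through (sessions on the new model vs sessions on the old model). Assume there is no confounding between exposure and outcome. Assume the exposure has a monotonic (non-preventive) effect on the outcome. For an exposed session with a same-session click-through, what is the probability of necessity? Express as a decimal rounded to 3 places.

PN ≈ 0.687

Under exogeneity and monotonicity, PN = (RR − 1) / RR = 1 − 1/RR.
PN = (3.19 − 1) / 3.19 = 2.19 / 3.19 ≈ 0.6865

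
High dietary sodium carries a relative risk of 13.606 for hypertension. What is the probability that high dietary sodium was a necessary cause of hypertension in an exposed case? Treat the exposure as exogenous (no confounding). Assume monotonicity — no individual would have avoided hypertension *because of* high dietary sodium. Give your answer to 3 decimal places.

Under exogeneity and monotonicity, PN = (RR − 1) / RR = 1 − 1/RR.
PN = (13.606 − 1) / 13.606 = 12.61 / 13.606 ≈ 0.9265

PN ≈ 0.927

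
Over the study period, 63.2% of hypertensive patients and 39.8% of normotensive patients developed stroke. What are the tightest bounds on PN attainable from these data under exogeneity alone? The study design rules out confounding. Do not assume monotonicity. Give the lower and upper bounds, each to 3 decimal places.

0.370 ≤ PN ≤ 0.953

p₁ = 0.632, p₀ = 0.398.
Under exogeneity alone the bounds on PN are max{0,(p₁−p₀)/p₁} ≤ PN ≤ min{1,(1−p₀)/p₁}.
  lower = (p₁ − p₀)/p₁ = 0.234 / 0.632 ≈ 0.3703
  upper = min{1, (1 − p₀)/p₁} = 0.602 / 0.632 ≈ 0.9525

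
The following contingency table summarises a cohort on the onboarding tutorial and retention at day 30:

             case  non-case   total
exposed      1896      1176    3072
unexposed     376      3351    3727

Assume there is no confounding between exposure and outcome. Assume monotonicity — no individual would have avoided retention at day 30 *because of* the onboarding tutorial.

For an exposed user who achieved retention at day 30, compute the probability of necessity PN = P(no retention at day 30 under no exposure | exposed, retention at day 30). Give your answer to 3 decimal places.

p₁ = P(outcome | exposed) = 1896/3072 = 0.61719
p₀ = P(outcome | unexposed) = 376/3727 = 0.10089
Under exogeneity and monotonicity, PN = (p₁ − p₀)/p₁.
PN = (0.61719 − 0.10089) / 0.61719 ≈ 0.8365

PN ≈ 0.837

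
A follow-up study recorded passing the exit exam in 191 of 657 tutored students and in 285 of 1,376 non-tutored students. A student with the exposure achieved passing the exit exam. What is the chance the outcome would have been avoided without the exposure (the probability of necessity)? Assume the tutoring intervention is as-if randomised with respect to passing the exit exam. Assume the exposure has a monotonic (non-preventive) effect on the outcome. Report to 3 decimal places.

p₁ = P(outcome | exposed) = 191/657 = 0.29072
p₀ = P(outcome | unexposed) = 285/1376 = 0.20712
Under exogeneity and monotonicity, PN = (p₁ − p₀) / p₁.
PN = (0.29072 − 0.20712) / 0.29072 = 0.083593 / 0.29072 ≈ 0.2875

PN ≈ 0.288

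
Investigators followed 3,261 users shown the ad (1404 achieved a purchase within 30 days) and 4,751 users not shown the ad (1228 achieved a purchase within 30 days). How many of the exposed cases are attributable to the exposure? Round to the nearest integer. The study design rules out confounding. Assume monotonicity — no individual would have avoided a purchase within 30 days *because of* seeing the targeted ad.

about 561 cases

p₁ = P(outcome | exposed) = 1404/3261 = 0.43054
p₀ = P(outcome | unexposed) = 1228/4751 = 0.25847
PN = (p₁ − p₀)/p₁ = (0.43054 − 0.25847) / 0.43054 ≈ 0.39966.
Attributable cases ≈ PN × (exposed cases) = 0.39966 × 1404 ≈ 561.12.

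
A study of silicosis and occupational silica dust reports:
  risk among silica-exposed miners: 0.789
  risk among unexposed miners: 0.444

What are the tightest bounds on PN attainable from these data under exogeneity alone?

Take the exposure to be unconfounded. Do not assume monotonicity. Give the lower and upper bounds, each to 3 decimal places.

0.437 ≤ PN ≤ 0.705

Let p₁ = 0.789, p₀ = 0.444.
Under exogeneity alone the bounds on PN are max{0,(p₁−p₀)/p₁} ≤ PN ≤ min{1,(1−p₀)/p₁}.
  lower = (p₁ − p₀)/p₁ = 0.345 / 0.789 ≈ 0.4373
  upper = min{1, (1 − p₀)/p₁} = 0.556 / 0.789 ≈ 0.7047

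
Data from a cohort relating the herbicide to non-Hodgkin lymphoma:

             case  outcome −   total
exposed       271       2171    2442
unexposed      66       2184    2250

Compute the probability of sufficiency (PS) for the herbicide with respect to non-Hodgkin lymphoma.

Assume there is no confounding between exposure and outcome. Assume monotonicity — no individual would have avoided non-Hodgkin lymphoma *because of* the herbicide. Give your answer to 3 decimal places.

PS ≈ 0.084

p₁ = P(outcome | exposed) = 271/2442 = 0.11097
p₀ = P(outcome | unexposed) = 66/2250 = 0.029333
Under exogeneity and monotonicity, PS = (p₁ − p₀) / (1 − p₀).
PS = (0.11097 − 0.029333) / (1 − 0.029333) = 0.081641 / 0.97067 ≈ 0.0841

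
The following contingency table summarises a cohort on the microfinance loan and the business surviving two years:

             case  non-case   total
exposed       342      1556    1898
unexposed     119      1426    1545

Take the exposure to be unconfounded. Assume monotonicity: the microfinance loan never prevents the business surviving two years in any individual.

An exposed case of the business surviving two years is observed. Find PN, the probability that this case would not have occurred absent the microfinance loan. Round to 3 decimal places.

p₁ = P(outcome | exposed) = 342/1898 = 0.18019
p₀ = P(outcome | unexposed) = 119/1545 = 0.077023
Under exogeneity and monotonicity, PN = (p₁ − p₀) / p₁.
PN = (0.18019 − 0.077023) / 0.18019 = 0.10317 / 0.18019 ≈ 0.5725

PN ≈ 0.573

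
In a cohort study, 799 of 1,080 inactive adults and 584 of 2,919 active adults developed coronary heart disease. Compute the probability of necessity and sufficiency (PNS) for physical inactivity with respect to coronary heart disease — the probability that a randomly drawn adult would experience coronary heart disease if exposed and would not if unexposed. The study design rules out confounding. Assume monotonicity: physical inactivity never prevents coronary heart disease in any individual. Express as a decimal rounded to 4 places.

p₁ = P(outcome | exposed) = 799/1080 = 0.73981
p₀ = P(outcome | unexposed) = 584/2919 = 0.20007
Under exogeneity and monotonicity, PNS = p₁ − p₀.
PNS = 0.73981 − 0.20007 = 0.53975

PNS ≈ 0.5397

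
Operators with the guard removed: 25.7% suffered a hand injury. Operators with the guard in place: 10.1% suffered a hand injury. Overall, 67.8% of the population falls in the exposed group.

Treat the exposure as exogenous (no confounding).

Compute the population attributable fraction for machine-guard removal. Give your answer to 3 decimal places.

p₁ = 0.257, p₀ = 0.101.
Overall risk P(Y=1) = π·p₁ + (1−π)·p₀ = 0.678×0.257 + 0.322×0.101 = 0.20677.
Under exogeneity, PAF = [P(Y=1) − p₀] / P(Y=1).
PAF = (0.20677 − 0.101) / 0.20677 ≈ 0.5115

PAF ≈ 0.512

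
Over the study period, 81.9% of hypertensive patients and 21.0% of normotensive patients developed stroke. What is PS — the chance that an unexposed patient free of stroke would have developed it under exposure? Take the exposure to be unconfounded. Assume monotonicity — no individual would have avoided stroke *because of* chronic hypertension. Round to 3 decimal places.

p₁ = 0.819, p₀ = 0.21.
Under exogeneity and monotonicity, PS = (p₁ − p₀) / (1 − p₀).
PS = (0.819 − 0.21) / (1 − 0.21) = 0.609 / 0.79 ≈ 0.7709

PS ≈ 0.771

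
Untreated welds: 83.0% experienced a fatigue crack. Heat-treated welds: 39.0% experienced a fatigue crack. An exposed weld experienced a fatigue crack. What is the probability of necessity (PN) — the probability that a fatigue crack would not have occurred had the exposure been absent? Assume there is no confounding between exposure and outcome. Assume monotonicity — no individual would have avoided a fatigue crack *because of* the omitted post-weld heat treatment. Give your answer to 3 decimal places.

PN ≈ 0.530

p₁ = 0.83, p₀ = 0.39.
Under exogeneity and monotonicity, PN = (p₁ − p₀) / p₁.
PN = (0.83 − 0.39) / 0.83 = 0.44 / 0.83 ≈ 0.5301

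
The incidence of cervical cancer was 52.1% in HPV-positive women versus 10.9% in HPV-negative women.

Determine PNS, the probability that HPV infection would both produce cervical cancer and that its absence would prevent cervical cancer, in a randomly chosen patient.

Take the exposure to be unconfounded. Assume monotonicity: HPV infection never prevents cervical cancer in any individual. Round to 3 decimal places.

p₁ = 0.521, p₀ = 0.109.
Under exogeneity and monotonicity, PNS = p₁ − p₀.
PNS = 0.521 − 0.109 = 0.412

PNS ≈ 0.412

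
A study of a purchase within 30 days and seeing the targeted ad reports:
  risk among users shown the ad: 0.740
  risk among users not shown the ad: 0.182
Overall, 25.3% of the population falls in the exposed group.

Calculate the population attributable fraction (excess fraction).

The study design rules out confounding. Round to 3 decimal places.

PAF ≈ 0.437

Let p₁ = 0.74, p₀ = 0.182.
Overall risk P(Y=1) = π·p₁ + (1−π)·p₀ = 0.253×0.74 + 0.747×0.182 = 0.32317.
Under exogeneity, PAF = [P(Y=1) − p₀] / P(Y=1).
PAF = (0.32317 − 0.182) / 0.32317 ≈ 0.4368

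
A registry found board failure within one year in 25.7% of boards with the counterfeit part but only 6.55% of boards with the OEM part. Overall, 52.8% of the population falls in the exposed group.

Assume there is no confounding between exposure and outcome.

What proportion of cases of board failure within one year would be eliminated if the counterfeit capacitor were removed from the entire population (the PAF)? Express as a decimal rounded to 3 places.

PAF ≈ 0.607

p₁ = 0.257, p₀ = 0.0655.
Overall risk P(Y=1) = π·p₁ + (1−π)·p₀ = 0.528×0.257 + 0.472×0.0655 = 0.16661.
Under exogeneity, PAF = [P(Y=1) − p₀] / P(Y=1).
PAF = (0.16661 − 0.0655) / 0.16661 ≈ 0.6069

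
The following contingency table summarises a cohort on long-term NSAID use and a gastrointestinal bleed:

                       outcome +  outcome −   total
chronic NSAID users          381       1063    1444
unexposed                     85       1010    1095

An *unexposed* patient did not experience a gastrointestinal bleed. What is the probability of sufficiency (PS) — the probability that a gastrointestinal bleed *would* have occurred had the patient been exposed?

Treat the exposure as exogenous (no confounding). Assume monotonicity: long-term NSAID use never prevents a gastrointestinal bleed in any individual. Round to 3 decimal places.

PS ≈ 0.202

p₁ = P(outcome | exposed) = 381/1444 = 0.26385
p₀ = P(outcome | unexposed) = 85/1095 = 0.077626
Under exogeneity and monotonicity, PS = (p₁ − p₀)/(1 − p₀).
PS = (0.26385 − 0.077626) / 0.92237 ≈ 0.2019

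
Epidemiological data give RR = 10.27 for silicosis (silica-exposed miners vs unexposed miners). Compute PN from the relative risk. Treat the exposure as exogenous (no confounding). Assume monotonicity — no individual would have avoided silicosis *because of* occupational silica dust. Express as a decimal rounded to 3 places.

PN ≈ 0.903

Under exogeneity and monotonicity, PN = (RR − 1) / RR = 1 − 1/RR.
PN = (10.27 − 1) / 10.27 = 9.27 / 10.27 ≈ 0.9026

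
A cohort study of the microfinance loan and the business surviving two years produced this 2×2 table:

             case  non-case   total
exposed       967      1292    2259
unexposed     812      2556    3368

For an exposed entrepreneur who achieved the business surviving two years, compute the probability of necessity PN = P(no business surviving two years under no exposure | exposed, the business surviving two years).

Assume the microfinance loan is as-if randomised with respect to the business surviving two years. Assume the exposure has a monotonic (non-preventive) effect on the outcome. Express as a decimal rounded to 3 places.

PN ≈ 0.437

p₁ = P(outcome | exposed) = 967/2259 = 0.42807
p₀ = P(outcome | unexposed) = 812/3368 = 0.24109
Under exogeneity and monotonicity, PN = (p₁ − p₀)/p₁.
PN = (0.42807 − 0.24109) / 0.42807 ≈ 0.4368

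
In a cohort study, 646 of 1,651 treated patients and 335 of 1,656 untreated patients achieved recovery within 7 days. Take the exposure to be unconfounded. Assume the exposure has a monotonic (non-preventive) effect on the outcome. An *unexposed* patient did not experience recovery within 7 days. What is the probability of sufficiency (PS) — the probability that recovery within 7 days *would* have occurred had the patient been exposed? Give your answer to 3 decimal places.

PS ≈ 0.237

p₁ = P(outcome | exposed) = 646/1651 = 0.39128
p₀ = P(outcome | unexposed) = 335/1656 = 0.20229
Under exogeneity and monotonicity, PS = (p₁ − p₀) / (1 − p₀).
PS = (0.39128 − 0.20229) / (1 − 0.20229) = 0.18898 / 0.79771 ≈ 0.2369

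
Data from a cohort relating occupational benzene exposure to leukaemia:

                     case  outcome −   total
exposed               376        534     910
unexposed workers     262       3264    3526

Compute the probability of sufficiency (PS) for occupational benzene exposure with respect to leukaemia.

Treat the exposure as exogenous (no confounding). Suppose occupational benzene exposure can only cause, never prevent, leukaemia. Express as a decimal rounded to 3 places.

PS ≈ 0.366

p₁ = P(outcome | exposed) = 376/910 = 0.41319
p₀ = P(outcome | unexposed) = 262/3526 = 0.074305
Under exogeneity and monotonicity, PS = (p₁ − p₀) / (1 − p₀).
PS = (0.41319 − 0.074305) / (1 − 0.074305) = 0.33888 / 0.92569 ≈ 0.3661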